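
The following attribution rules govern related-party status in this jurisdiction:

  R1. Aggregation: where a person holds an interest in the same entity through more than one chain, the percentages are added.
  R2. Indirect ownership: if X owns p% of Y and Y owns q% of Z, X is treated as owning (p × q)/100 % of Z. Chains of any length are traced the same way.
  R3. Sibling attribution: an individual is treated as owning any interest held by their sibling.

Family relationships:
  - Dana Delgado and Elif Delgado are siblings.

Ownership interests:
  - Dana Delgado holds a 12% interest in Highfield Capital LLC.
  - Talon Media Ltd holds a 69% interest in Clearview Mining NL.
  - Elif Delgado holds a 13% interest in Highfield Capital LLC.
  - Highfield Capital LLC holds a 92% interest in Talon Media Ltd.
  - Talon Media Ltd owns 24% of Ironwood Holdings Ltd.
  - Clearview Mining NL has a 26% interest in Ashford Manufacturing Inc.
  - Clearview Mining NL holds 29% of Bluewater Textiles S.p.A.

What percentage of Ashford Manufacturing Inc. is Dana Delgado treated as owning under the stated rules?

4.1262%

By sibling attribution (R3), Dana Delgado is treated as also owning Elif Delgado's interest in Highfield Capital LLC, giving 12% + 13% = 25%.
Chain via Highfield Capital LLC → Talon Media Ltd → Clearview Mining NL (R2): 25% × 92% × 69% × 26% = 4.1262% of Ashford Manufacturing Inc.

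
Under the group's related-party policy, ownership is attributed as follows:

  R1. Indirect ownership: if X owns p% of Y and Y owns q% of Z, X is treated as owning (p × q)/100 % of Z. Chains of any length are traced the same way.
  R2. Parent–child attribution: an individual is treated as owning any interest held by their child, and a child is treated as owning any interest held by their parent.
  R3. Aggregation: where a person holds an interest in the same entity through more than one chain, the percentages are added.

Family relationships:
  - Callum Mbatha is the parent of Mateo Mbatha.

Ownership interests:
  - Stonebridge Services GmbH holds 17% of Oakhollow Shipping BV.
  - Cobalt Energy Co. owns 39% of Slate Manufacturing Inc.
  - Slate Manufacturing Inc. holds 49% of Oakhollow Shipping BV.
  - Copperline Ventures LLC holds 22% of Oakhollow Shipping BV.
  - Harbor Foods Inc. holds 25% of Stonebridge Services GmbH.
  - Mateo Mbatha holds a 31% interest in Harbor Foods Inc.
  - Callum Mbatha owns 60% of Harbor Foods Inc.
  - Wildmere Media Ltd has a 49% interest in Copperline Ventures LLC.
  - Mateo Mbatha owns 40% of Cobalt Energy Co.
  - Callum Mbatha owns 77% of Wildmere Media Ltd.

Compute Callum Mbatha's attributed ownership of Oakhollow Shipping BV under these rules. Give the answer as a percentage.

By parent–child attribution (R2), Callum Mbatha is treated as also owning Mateo Mbatha's interest in Harbor Foods Inc, giving 60% + 31% = 91%.
By parent–child attribution (R2), Callum Mbatha is treated as owning Mateo Mbatha's 40% interest in Cobalt Energy Co.
Chain via Wildmere Media Ltd → Copperline Ventures LLC (R1): 77% × 49% × 22% = 8.3006% of Oakhollow Shipping BV.
Chain via Harbor Foods Inc. → Stonebridge Services GmbH (R1): 91% × 25% × 17% = 3.8675% of Oakhollow Shipping BV.
Chain via Cobalt Energy Co. → Slate Manufacturing Inc. (R1): 40% × 39% × 49% = 7.644% of Oakhollow Shipping BV.
Aggregating (R3): 8.3006% + 3.8675% + 7.644% = 19.8121%.

19.8121%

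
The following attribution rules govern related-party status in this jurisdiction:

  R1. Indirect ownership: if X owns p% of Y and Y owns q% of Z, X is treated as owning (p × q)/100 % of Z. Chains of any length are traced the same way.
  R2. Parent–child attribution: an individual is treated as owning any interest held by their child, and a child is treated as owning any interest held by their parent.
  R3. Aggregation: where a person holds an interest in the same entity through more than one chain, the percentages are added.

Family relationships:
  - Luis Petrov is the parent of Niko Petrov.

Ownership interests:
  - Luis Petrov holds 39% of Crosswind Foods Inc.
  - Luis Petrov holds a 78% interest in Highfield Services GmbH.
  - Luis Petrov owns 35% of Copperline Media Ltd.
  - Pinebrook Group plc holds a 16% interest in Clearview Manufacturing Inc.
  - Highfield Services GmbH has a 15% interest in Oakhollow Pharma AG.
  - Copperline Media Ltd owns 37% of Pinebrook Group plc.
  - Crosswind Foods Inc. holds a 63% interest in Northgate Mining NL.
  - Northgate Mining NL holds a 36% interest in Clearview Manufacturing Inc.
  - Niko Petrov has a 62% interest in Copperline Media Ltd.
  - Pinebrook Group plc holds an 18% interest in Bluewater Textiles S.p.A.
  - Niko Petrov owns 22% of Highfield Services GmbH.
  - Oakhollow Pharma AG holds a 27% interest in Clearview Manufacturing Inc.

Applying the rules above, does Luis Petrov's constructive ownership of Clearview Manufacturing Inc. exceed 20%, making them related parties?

No

By parent–child attribution (R2), Luis Petrov is treated as also owning Niko Petrov's interest in Highfield Services GmbH, giving 78% + 22% = 100%.
By parent–child attribution (R2), Luis Petrov is treated as also owning Niko Petrov's interest in Copperline Media Ltd, giving 35% + 62% = 97%.
Chain via Highfield Services GmbH → Oakhollow Pharma AG (R1): 100% × 15% × 27% = 4.05% of Clearview Manufacturing Inc.
Chain via Copperline Media Ltd → Pinebrook Group plc (R1): 97% × 37% × 16% = 5.7424% of Clearview Manufacturing Inc.
Chain via Crosswind Foods Inc. → Northgate Mining NL (R1): 39% × 63% × 36% = 8.8452% of Clearview Manufacturing Inc.
Aggregating (R3): 4.05% + 5.7424% + 8.8452% = 18.6376%.
18.6376% does not exceed the 20% threshold, so Luis is not a related party to Clearview Manufacturing Inc.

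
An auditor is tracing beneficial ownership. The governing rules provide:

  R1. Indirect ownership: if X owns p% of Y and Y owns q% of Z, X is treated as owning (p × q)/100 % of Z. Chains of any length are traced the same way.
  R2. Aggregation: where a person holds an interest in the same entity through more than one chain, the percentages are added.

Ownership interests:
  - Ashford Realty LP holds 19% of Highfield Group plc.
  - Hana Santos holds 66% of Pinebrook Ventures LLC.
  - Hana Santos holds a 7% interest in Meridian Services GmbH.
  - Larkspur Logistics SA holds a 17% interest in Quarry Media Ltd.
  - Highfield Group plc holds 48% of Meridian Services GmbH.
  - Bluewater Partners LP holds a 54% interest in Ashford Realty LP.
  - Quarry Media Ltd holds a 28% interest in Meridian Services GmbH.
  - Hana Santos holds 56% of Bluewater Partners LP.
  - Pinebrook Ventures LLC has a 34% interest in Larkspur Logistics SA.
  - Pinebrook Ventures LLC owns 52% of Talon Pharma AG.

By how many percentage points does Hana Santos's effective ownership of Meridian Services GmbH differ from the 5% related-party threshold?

5.826032

Chain via Pinebrook Ventures LLC → Larkspur Logistics SA → Quarry Media Ltd (R1): 66% × 34% × 17% × 28% = 1.068144% of Meridian Services GmbH.
Chain via Bluewater Partners LP → Ashford Realty LP → Highfield Group plc (R1): 56% × 54% × 19% × 48% = 2.757888% of Meridian Services GmbH.
Direct interest in Meridian Services GmbH: 7%.
Aggregating (R2): 1.068144% + 2.757888% + 7% = 10.826032%.
10.826032% exceeds the 5% threshold by 5.826032 percentage points.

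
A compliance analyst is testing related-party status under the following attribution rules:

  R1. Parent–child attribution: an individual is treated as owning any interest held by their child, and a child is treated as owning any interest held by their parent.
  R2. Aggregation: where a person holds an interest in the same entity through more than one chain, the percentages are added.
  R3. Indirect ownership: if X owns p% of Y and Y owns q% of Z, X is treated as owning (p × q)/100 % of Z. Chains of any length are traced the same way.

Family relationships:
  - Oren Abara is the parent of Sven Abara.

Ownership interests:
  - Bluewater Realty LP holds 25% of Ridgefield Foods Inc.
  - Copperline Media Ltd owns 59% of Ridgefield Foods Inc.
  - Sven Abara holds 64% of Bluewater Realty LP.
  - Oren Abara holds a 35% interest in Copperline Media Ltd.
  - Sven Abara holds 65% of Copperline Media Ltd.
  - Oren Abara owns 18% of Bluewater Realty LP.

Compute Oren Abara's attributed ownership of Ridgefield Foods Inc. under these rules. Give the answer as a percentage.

79.5%

By parent–child attribution (R1), Oren Abara is treated as also owning Sven Abara's interest in Bluewater Realty LP, giving 18% + 64% = 82%.
By parent–child attribution (R1), Oren Abara is treated as also owning Sven Abara's interest in Copperline Media Ltd, giving 35% + 65% = 100%.
Chain via Bluewater Realty LP (R3): 82% × 25% = 20.5% of Ridgefield Foods Inc.
Chain via Copperline Media Ltd (R3): 100% × 59% = 59% of Ridgefield Foods Inc.
Aggregating (R2): 20.5% + 59% = 79.5%.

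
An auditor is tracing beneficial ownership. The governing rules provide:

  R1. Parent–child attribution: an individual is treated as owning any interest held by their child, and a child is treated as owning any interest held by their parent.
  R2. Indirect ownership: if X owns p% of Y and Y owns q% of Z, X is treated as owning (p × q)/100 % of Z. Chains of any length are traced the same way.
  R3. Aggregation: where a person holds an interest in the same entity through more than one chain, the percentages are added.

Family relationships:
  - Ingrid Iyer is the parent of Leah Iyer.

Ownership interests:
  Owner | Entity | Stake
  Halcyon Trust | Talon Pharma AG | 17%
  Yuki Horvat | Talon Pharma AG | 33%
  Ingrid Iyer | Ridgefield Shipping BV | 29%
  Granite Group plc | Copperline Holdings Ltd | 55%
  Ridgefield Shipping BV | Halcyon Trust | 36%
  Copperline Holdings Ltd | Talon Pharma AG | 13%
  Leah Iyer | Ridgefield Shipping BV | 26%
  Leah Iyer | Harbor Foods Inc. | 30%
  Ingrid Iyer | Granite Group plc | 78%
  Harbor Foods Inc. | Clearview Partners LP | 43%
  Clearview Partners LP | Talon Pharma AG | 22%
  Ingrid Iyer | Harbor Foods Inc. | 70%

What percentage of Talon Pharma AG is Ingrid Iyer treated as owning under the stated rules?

By parent–child attribution (R1), Ingrid Iyer is treated as also owning Leah Iyer's interest in Ridgefield Shipping BV, giving 29% + 26% = 55%.
By parent–child attribution (R1), Ingrid Iyer is treated as also owning Leah Iyer's interest in Harbor Foods Inc, giving 70% + 30% = 100%.
Chain via Ridgefield Shipping BV → Halcyon Trust (R2): 55% × 36% × 17% = 3.366% of Talon Pharma AG.
Chain via Harbor Foods Inc. → Clearview Partners LP (R2): 100% × 43% × 22% = 9.46% of Talon Pharma AG.
Chain via Granite Group plc → Copperline Holdings Ltd (R2): 78% × 55% × 13% = 5.577% of Talon Pharma AG.
Aggregating (R3): 3.366% + 9.46% + 5.577% = 18.403%.

18.403%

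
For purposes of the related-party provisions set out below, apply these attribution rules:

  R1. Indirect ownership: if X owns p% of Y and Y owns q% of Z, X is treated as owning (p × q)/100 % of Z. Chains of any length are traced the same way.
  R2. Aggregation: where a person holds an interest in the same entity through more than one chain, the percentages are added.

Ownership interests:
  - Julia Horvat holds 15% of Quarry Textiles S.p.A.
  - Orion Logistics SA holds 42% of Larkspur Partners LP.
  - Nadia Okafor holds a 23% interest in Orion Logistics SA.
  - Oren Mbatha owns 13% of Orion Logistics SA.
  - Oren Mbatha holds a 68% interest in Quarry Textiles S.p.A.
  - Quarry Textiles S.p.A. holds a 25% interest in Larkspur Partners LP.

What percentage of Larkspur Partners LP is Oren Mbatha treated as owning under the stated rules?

22.46%

Chain via Orion Logistics SA (R1): 13% × 42% = 5.46% of Larkspur Partners LP.
Chain via Quarry Textiles S.p.A. (R1): 68% × 25% = 17% of Larkspur Partners LP.
Aggregating (R2): 5.46% + 17% = 22.46%.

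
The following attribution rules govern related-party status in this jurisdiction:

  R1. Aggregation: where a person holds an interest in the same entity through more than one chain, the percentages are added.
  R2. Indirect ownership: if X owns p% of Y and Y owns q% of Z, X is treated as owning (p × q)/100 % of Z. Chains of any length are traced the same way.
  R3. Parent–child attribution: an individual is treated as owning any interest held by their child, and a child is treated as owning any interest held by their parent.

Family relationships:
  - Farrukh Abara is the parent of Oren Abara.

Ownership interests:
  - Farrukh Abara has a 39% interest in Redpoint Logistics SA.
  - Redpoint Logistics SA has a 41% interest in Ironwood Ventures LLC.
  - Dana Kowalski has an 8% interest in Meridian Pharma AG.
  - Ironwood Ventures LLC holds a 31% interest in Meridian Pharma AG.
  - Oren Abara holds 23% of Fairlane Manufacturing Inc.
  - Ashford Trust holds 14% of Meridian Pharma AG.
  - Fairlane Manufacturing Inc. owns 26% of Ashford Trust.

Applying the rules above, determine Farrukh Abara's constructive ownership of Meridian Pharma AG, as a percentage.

By parent–child attribution (R3), Farrukh Abara is treated as owning Oren Abara's 23% interest in Fairlane Manufacturing Inc.
Chain via Redpoint Logistics SA → Ironwood Ventures LLC (R2): 39% × 41% × 31% = 4.9569% of Meridian Pharma AG.
Chain via Fairlane Manufacturing Inc. → Ashford Trust (R2): 23% × 26% × 14% = 0.8372% of Meridian Pharma AG.
Aggregating (R1): 4.9569% + 0.8372% = 5.7941%.

5.7941%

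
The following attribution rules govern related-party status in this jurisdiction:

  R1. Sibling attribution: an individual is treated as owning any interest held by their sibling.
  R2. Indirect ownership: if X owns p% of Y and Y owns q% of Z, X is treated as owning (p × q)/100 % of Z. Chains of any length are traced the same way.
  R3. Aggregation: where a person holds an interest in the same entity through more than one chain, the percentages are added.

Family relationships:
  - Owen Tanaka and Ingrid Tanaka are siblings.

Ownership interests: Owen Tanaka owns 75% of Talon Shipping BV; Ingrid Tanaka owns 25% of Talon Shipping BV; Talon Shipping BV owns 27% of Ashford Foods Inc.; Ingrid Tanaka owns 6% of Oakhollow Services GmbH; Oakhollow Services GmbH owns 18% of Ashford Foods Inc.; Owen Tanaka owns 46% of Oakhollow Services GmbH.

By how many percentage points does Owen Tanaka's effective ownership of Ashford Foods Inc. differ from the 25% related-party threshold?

By sibling attribution (R1), Owen Tanaka is treated as also owning Ingrid Tanaka's interest in Oakhollow Services GmbH, giving 46% + 6% = 52%.
By sibling attribution (R1), Owen Tanaka is treated as also owning Ingrid Tanaka's interest in Talon Shipping BV, giving 75% + 25% = 100%.
Chain via Oakhollow Services GmbH (R2): 52% × 18% = 9.36% of Ashford Foods Inc.
Chain via Talon Shipping BV (R2): 100% × 27% = 27% of Ashford Foods Inc.
Aggregating (R3): 9.36% + 27% = 36.36%.
36.36% exceeds the 25% threshold by 11.36 percentage points.

11.36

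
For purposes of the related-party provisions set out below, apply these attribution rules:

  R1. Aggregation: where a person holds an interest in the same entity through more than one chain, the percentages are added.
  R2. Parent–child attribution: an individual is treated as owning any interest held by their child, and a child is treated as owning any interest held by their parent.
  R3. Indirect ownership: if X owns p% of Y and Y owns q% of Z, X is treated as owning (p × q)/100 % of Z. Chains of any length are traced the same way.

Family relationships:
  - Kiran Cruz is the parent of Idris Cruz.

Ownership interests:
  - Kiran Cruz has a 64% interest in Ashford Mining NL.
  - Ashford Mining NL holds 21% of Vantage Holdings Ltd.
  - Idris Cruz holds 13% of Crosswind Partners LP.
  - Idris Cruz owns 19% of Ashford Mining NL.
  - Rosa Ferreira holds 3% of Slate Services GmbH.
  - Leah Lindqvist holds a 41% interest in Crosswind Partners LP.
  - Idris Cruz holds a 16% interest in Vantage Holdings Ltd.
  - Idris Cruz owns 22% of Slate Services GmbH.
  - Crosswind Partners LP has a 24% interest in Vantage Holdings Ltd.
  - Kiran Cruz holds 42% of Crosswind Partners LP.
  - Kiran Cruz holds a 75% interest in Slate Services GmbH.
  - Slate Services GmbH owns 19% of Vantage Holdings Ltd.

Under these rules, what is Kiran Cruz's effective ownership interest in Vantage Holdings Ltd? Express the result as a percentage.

By parent–child attribution (R2), Kiran Cruz is treated as also owning Idris Cruz's interest in Slate Services GmbH, giving 75% + 22% = 97%.
By parent–child attribution (R2), Kiran Cruz is treated as also owning Idris Cruz's interest in Crosswind Partners LP, giving 42% + 13% = 55%.
By parent–child attribution (R2), Kiran Cruz is treated as also owning Idris Cruz's interest in Ashford Mining NL, giving 64% + 19% = 83%.
By parent–child attribution (R2), Kiran Cruz is treated as owning Idris Cruz's 16% interest in Vantage Holdings Ltd.
Chain via Slate Services GmbH (R3): 97% × 19% = 18.43% of Vantage Holdings Ltd.
Chain via Crosswind Partners LP (R3): 55% × 24% = 13.2% of Vantage Holdings Ltd.
Chain via Ashford Mining NL (R3): 83% × 21% = 17.43% of Vantage Holdings Ltd.
Direct interest in Vantage Holdings Ltd: 16%.
Aggregating (R1): 18.43% + 13.2% + 17.43% + 16% = 65.06%.

65.06%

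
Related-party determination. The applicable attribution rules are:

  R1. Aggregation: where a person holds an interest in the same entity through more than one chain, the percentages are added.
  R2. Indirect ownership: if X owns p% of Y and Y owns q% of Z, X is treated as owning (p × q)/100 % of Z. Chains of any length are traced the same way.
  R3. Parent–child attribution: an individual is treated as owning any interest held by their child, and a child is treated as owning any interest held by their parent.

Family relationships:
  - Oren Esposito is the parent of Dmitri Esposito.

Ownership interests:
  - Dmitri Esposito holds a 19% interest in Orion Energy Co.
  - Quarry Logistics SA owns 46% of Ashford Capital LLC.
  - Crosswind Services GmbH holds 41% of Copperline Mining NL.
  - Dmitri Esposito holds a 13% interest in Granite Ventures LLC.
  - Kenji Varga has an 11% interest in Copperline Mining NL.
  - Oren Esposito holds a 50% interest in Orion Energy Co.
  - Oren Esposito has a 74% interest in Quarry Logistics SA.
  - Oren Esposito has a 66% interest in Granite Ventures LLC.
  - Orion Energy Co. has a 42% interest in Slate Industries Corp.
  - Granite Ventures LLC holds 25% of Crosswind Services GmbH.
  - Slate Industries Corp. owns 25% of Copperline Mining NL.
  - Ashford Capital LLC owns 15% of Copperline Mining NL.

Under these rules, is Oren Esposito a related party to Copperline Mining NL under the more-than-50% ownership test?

No

By parent–child attribution (R3), Oren Esposito is treated as also owning Dmitri Esposito's interest in Orion Energy Co, giving 50% + 19% = 69%.
By parent–child attribution (R3), Oren Esposito is treated as also owning Dmitri Esposito's interest in Granite Ventures LLC, giving 66% + 13% = 79%.
Chain via Orion Energy Co. → Slate Industries Corp. (R2): 69% × 42% × 25% = 7.245% of Copperline Mining NL.
Chain via Quarry Logistics SA → Ashford Capital LLC (R2): 74% × 46% × 15% = 5.106% of Copperline Mining NL.
Chain via Granite Ventures LLC → Crosswind Services GmbH (R2): 79% × 25% × 41% = 8.0975% of Copperline Mining NL.
Aggregating (R1): 7.245% + 5.106% + 8.0975% = 20.4485%.
20.4485% does not exceed the 50% threshold, so Oren is not a related party to Copperline Mining NL.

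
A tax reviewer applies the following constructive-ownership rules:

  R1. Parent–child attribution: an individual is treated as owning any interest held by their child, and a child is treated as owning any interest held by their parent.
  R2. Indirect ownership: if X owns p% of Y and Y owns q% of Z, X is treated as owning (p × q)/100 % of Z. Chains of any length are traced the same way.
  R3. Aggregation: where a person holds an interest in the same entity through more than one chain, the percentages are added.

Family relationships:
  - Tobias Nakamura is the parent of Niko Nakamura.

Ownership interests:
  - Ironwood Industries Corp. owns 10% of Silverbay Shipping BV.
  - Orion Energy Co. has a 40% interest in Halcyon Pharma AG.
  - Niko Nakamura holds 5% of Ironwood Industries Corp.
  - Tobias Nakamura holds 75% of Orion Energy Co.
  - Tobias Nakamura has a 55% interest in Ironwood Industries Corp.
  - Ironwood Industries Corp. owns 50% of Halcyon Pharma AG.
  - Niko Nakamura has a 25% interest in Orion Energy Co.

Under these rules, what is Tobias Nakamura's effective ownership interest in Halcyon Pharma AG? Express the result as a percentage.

70%

By parent–child attribution (R1), Tobias Nakamura is treated as also owning Niko Nakamura's interest in Orion Energy Co, giving 75% + 25% = 100%.
By parent–child attribution (R1), Tobias Nakamura is treated as also owning Niko Nakamura's interest in Ironwood Industries Corp, giving 55% + 5% = 60%.
Chain via Orion Energy Co. (R2): 100% × 40% = 40% of Halcyon Pharma AG.
Chain via Ironwood Industries Corp. (R2): 60% × 50% = 30% of Halcyon Pharma AG.
Aggregating (R3): 40% + 30% = 70%.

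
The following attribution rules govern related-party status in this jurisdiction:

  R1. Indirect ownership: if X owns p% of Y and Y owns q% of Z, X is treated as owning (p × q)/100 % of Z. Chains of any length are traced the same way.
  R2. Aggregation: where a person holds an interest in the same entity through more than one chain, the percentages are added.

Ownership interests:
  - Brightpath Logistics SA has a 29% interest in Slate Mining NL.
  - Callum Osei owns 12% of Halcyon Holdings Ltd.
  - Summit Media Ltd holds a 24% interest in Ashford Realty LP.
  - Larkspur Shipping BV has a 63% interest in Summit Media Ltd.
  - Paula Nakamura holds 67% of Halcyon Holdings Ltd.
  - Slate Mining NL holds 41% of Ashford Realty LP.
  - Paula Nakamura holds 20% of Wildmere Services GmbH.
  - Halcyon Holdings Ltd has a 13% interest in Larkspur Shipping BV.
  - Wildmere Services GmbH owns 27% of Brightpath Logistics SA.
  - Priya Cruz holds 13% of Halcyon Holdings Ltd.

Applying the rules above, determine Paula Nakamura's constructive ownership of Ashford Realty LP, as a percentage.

Chain via Wildmere Services GmbH → Brightpath Logistics SA → Slate Mining NL (R1): 20% × 27% × 29% × 41% = 0.64206% of Ashford Realty LP.
Chain via Halcyon Holdings Ltd → Larkspur Shipping BV → Summit Media Ltd (R1): 67% × 13% × 63% × 24% = 1.316952% of Ashford Realty LP.
Aggregating (R2): 0.64206% + 1.316952% = 1.959012%.

1.959012%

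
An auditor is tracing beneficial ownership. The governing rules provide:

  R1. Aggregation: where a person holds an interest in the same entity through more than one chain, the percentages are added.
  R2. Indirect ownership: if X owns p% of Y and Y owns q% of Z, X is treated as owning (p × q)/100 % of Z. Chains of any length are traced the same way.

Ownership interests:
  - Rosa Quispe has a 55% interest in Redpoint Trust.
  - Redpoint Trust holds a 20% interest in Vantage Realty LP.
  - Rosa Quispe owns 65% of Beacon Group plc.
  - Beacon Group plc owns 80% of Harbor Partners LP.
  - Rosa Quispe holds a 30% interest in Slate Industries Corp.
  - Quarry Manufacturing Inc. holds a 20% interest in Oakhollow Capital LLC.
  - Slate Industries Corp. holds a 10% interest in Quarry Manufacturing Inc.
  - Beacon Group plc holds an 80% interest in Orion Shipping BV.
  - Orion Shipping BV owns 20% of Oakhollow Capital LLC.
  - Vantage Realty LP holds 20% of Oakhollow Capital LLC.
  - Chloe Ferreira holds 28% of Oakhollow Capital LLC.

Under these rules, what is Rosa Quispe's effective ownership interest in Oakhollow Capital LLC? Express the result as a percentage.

13.2%

Chain via Slate Industries Corp. → Quarry Manufacturing Inc. (R2): 30% × 10% × 20% = 0.6% of Oakhollow Capital LLC.
Chain via Beacon Group plc → Orion Shipping BV (R2): 65% × 80% × 20% = 10.4% of Oakhollow Capital LLC.
Chain via Redpoint Trust → Vantage Realty LP (R2): 55% × 20% × 20% = 2.2% of Oakhollow Capital LLC.
Aggregating (R1): 0.6% + 10.4% + 2.2% = 13.2%.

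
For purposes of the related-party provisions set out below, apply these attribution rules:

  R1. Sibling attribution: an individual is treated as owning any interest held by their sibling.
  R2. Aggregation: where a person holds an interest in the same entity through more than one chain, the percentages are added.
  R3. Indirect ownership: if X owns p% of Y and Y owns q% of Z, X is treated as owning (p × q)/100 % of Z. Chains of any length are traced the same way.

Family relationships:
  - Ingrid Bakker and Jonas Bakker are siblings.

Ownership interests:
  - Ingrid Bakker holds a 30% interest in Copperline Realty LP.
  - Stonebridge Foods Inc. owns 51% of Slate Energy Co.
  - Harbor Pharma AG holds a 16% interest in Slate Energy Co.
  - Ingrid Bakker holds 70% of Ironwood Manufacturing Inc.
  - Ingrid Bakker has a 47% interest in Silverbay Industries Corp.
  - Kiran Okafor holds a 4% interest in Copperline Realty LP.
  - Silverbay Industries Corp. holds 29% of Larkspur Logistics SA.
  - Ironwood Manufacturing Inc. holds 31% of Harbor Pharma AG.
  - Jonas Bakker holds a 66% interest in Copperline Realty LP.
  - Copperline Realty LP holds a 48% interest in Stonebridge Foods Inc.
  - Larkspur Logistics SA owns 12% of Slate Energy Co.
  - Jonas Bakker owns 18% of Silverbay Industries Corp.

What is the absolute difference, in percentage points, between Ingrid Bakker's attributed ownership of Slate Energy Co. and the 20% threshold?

By sibling attribution (R1), Ingrid Bakker is treated as also owning Jonas Bakker's interest in Copperline Realty LP, giving 30% + 66% = 96%.
By sibling attribution (R1), Ingrid Bakker is treated as also owning Jonas Bakker's interest in Silverbay Industries Corp, giving 47% + 18% = 65%.
Chain via Copperline Realty LP → Stonebridge Foods Inc. (R3): 96% × 48% × 51% = 23.5008% of Slate Energy Co.
Chain via Silverbay Industries Corp. → Larkspur Logistics SA (R3): 65% × 29% × 12% = 2.262% of Slate Energy Co.
Chain via Ironwood Manufacturing Inc. → Harbor Pharma AG (R3): 70% × 31% × 16% = 3.472% of Slate Energy Co.
Aggregating (R2): 23.5008% + 2.262% + 3.472% = 29.2348%.
29.2348% exceeds the 20% threshold by 9.2348 percentage points.

9.2348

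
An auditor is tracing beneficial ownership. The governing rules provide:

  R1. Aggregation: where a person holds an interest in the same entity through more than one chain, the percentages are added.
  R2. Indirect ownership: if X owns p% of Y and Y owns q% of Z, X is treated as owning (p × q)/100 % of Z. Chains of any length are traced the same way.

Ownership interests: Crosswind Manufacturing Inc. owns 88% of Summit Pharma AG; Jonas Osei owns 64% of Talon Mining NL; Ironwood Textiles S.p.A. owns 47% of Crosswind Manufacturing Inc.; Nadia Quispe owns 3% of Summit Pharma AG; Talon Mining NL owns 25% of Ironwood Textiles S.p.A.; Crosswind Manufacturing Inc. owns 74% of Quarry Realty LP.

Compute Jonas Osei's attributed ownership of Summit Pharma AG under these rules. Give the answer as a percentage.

Chain via Talon Mining NL → Ironwood Textiles S.p.A. → Crosswind Manufacturing Inc. (R2): 64% × 25% × 47% × 88% = 6.6176% of Summit Pharma AG.

6.6176%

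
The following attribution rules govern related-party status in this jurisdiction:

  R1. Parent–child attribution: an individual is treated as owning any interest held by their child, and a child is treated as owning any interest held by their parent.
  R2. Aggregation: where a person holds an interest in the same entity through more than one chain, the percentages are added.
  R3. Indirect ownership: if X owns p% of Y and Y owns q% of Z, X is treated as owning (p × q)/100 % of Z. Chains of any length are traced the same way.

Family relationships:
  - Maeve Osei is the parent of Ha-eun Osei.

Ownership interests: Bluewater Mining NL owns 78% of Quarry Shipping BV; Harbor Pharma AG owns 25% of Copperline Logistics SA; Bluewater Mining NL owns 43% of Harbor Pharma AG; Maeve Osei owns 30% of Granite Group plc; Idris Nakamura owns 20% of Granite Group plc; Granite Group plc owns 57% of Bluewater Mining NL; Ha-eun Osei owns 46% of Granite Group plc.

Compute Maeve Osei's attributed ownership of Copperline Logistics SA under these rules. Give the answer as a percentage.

4.6569%

By parent–child attribution (R1), Maeve Osei is treated as also owning Ha-eun Osei's interest in Granite Group plc, giving 30% + 46% = 76%.
Chain via Granite Group plc → Bluewater Mining NL → Harbor Pharma AG (R3): 76% × 57% × 43% × 25% = 4.6569% of Copperline Logistics SA.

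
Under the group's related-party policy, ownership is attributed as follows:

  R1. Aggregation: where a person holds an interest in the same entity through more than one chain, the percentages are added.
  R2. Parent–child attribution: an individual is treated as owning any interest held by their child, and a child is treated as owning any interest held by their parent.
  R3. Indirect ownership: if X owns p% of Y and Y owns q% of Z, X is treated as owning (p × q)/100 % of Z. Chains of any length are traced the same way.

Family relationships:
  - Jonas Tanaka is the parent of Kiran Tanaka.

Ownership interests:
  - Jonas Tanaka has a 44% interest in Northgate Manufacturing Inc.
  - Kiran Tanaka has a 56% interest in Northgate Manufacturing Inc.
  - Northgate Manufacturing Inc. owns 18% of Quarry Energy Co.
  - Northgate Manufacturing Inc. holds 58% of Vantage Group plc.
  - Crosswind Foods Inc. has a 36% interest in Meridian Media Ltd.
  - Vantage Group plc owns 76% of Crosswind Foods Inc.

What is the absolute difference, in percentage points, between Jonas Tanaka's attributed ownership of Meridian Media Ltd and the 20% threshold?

4.1312

By parent–child attribution (R2), Jonas Tanaka is treated as also owning Kiran Tanaka's interest in Northgate Manufacturing Inc, giving 44% + 56% = 100%.
Chain via Northgate Manufacturing Inc. → Vantage Group plc → Crosswind Foods Inc. (R3): 100% × 58% × 76% × 36% = 15.8688% of Meridian Media Ltd.
15.8688% falls short of the 20% threshold by 4.1312 percentage points.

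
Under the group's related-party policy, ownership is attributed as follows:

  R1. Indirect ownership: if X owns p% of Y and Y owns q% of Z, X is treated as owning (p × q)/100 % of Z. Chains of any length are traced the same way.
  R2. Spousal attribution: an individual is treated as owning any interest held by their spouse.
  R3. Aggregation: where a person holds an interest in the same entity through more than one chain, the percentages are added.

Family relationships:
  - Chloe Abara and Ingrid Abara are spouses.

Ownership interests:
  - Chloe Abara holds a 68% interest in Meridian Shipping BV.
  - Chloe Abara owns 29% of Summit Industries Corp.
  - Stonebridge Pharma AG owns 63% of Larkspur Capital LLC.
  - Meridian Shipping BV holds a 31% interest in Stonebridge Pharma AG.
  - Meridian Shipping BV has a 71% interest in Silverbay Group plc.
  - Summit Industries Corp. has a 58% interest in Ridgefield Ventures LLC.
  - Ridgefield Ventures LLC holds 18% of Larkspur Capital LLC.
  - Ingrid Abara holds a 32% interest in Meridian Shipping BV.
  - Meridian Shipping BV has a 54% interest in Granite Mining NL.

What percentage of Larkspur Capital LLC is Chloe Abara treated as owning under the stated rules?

22.5576%

By spousal attribution (R2), Chloe Abara is treated as also owning Ingrid Abara's interest in Meridian Shipping BV, giving 68% + 32% = 100%.
Chain via Summit Industries Corp. → Ridgefield Ventures LLC (R1): 29% × 58% × 18% = 3.0276% of Larkspur Capital LLC.
Chain via Meridian Shipping BV → Stonebridge Pharma AG (R1): 100% × 31% × 63% = 19.53% of Larkspur Capital LLC.
Aggregating (R3): 3.0276% + 19.53% = 22.5576%.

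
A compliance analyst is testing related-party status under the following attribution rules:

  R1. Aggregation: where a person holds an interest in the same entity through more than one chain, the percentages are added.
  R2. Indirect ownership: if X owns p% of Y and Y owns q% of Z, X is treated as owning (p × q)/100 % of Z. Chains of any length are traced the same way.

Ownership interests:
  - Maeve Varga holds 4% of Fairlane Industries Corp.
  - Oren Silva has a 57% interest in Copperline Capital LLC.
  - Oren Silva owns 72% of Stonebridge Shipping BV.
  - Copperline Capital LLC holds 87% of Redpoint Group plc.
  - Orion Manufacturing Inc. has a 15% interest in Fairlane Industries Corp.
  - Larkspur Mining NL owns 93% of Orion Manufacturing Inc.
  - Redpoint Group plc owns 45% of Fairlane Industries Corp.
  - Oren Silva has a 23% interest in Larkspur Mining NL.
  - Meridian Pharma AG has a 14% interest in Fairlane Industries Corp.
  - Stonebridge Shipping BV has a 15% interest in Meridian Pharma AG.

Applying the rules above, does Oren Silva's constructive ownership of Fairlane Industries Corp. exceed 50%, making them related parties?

No

Chain via Larkspur Mining NL → Orion Manufacturing Inc. (R2): 23% × 93% × 15% = 3.2085% of Fairlane Industries Corp.
Chain via Copperline Capital LLC → Redpoint Group plc (R2): 57% × 87% × 45% = 22.3155% of Fairlane Industries Corp.
Chain via Stonebridge Shipping BV → Meridian Pharma AG (R2): 72% × 15% × 14% = 1.512% of Fairlane Industries Corp.
Aggregating (R1): 3.2085% + 22.3155% + 1.512% = 27.036%.
27.036% does not exceed the 50% threshold, so Oren is not a related party to Fairlane Industries Corp.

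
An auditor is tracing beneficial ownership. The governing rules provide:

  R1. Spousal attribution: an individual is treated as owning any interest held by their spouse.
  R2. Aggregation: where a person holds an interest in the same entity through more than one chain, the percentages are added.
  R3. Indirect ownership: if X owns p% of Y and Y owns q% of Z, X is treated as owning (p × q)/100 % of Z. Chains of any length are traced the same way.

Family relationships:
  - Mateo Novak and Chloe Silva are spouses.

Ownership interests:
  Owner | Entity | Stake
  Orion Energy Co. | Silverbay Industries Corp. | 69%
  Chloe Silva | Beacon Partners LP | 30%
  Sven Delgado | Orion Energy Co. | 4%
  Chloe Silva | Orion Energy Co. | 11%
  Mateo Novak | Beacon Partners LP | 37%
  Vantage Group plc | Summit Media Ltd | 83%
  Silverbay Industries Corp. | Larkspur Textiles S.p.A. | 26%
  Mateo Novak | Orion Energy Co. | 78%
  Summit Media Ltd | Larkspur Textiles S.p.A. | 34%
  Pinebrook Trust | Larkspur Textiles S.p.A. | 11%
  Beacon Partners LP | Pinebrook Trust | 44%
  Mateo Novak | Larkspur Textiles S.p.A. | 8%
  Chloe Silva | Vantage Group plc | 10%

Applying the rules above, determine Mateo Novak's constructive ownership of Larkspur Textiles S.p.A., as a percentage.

By spousal attribution (R1), Mateo Novak is treated as also owning Chloe Silva's interest in Orion Energy Co, giving 78% + 11% = 89%.
By spousal attribution (R1), Mateo Novak is treated as also owning Chloe Silva's interest in Beacon Partners LP, giving 37% + 30% = 67%.
By spousal attribution (R1), Mateo Novak is treated as owning Chloe Silva's 10% interest in Vantage Group plc.
Chain via Orion Energy Co. → Silverbay Industries Corp. (R3): 89% × 69% × 26% = 15.9666% of Larkspur Textiles S.p.A.
Chain via Beacon Partners LP → Pinebrook Trust (R3): 67% × 44% × 11% = 3.2428% of Larkspur Textiles S.p.A.
Direct interest in Larkspur Textiles S.p.A: 8%.
Chain via Vantage Group plc → Summit Media Ltd (R3): 10% × 83% × 34% = 2.822% of Larkspur Textiles S.p.A.
Aggregating (R2): 15.9666% + 3.2428% + 8% + 2.822% = 30.0314%.

30.0314%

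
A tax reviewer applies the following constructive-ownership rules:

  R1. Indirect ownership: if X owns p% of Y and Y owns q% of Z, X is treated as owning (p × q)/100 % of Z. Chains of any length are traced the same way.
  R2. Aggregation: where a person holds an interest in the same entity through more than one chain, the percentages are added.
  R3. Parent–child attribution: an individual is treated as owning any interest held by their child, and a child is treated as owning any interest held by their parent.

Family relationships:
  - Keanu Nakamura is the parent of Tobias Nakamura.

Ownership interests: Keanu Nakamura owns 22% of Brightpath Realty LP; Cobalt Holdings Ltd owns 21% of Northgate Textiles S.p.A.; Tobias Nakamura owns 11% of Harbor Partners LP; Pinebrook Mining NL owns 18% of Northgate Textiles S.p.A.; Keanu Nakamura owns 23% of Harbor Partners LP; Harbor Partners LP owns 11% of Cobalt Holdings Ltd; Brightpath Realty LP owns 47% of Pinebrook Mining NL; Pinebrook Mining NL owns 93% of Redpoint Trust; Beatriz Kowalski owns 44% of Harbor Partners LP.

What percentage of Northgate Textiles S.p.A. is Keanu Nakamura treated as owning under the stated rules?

2.6466%

By parent–child attribution (R3), Keanu Nakamura is treated as also owning Tobias Nakamura's interest in Harbor Partners LP, giving 23% + 11% = 34%.
Chain via Brightpath Realty LP → Pinebrook Mining NL (R1): 22% × 47% × 18% = 1.8612% of Northgate Textiles S.p.A.
Chain via Harbor Partners LP → Cobalt Holdings Ltd (R1): 34% × 11% × 21% = 0.7854% of Northgate Textiles S.p.A.
Aggregating (R2): 1.8612% + 0.7854% = 2.6466%.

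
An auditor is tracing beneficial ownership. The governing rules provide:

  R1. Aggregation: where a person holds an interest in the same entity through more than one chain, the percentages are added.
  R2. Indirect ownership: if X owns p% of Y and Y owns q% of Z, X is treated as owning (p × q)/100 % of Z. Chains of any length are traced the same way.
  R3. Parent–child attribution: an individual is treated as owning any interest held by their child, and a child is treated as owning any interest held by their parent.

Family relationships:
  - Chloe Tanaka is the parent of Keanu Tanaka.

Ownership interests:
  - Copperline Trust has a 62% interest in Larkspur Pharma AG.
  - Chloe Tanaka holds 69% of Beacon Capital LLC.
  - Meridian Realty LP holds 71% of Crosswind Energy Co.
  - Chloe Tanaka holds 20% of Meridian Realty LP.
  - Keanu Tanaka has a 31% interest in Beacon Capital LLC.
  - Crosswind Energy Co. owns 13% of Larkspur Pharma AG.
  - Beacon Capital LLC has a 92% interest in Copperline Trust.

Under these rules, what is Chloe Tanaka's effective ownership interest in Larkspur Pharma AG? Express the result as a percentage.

By parent–child attribution (R3), Chloe Tanaka is treated as also owning Keanu Tanaka's interest in Beacon Capital LLC, giving 69% + 31% = 100%.
Chain via Beacon Capital LLC → Copperline Trust (R2): 100% × 92% × 62% = 57.04% of Larkspur Pharma AG.
Chain via Meridian Realty LP → Crosswind Energy Co. (R2): 20% × 71% × 13% = 1.846% of Larkspur Pharma AG.
Aggregating (R1): 57.04% + 1.846% = 58.886%.

58.886%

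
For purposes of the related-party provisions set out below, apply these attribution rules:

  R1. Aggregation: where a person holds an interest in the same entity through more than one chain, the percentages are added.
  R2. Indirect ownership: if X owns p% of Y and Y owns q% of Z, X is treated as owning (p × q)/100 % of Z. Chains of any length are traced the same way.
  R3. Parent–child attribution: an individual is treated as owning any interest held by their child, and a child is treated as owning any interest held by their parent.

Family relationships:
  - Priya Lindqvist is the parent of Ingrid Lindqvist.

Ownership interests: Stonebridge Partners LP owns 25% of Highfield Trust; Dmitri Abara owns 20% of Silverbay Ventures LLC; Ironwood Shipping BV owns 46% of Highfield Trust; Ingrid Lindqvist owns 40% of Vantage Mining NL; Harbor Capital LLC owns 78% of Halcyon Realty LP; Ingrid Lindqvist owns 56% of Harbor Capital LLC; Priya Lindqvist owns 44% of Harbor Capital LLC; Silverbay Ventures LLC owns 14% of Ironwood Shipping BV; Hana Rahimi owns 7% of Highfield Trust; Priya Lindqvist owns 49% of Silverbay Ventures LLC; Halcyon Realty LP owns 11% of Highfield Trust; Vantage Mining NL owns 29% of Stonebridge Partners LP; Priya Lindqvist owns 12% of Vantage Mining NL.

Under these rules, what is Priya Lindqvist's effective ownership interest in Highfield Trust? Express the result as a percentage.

15.5056%

By parent–child attribution (R3), Priya Lindqvist is treated as also owning Ingrid Lindqvist's interest in Harbor Capital LLC, giving 44% + 56% = 100%.
By parent–child attribution (R3), Priya Lindqvist is treated as also owning Ingrid Lindqvist's interest in Vantage Mining NL, giving 12% + 40% = 52%.
Chain via Harbor Capital LLC → Halcyon Realty LP (R2): 100% × 78% × 11% = 8.58% of Highfield Trust.
Chain via Silverbay Ventures LLC → Ironwood Shipping BV (R2): 49% × 14% × 46% = 3.1556% of Highfield Trust.
Chain via Vantage Mining NL → Stonebridge Partners LP (R2): 52% × 29% × 25% = 3.77% of Highfield Trust.
Aggregating (R1): 8.58% + 3.1556% + 3.77% = 15.5056%.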